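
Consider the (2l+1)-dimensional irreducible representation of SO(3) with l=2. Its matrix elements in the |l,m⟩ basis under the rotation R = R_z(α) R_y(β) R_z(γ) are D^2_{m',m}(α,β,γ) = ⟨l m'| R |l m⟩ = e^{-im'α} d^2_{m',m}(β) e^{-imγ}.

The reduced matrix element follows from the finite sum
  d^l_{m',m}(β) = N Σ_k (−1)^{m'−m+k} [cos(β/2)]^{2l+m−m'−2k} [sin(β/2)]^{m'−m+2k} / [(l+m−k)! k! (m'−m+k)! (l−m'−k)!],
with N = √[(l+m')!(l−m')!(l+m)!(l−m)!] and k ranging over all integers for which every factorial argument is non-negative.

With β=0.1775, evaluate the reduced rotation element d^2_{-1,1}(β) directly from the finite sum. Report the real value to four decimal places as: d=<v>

d=0.0233

d^2_{-1,1}(β=0.1775) via the finite sum:
With c≡cos(β/2)=0.996064 and s≡sin(β/2)=0.088634, N=[1·6·6·1]^{1/2}=6.000000
Admissible k: 2..3 (factorial args all ≥0)
  k=2: (−1)^0·6.0000/(2)·0.9961^2·0.0886^2 = +0.023383
  k=3: (−1)^1·6.0000/(6)·0.9961^0·0.0886^4 = -0.000062
d^2_{-1,1}(0.1775) = +0.023383 -0.000062 = +0.023321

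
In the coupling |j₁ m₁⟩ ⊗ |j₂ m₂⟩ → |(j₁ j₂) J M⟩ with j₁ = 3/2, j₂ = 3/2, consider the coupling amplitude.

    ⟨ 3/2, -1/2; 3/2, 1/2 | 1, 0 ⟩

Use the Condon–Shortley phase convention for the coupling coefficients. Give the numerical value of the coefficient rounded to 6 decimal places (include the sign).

j₁+j₂−J=2  J+j₁−j₂=1  J−j₁+j₂=1  j₁+j₂+J+1=5
(j₁±m₁, j₂±m₂, J±M) = (1,2,2,1,1,1)
P² = 1/5
sum k=1..2:
  [1] −1/1 = -1
  [2] +1/2 = 1/2
S = -1/2
C² = P²·S² = 1/20 ; C = -0.223607

-0.223607  (= −√(1/20))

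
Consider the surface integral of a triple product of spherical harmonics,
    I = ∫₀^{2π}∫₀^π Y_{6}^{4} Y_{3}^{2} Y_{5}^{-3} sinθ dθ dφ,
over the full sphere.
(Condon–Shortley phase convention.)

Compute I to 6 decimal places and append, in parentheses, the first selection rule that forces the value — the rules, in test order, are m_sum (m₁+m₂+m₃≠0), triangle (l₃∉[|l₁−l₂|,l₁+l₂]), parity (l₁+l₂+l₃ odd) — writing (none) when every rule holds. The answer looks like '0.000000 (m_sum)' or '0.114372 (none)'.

m-sum = 4 + 2 − 3 = 3 ≠ 0 ⇒ I = 0

0.000000 (m_sum)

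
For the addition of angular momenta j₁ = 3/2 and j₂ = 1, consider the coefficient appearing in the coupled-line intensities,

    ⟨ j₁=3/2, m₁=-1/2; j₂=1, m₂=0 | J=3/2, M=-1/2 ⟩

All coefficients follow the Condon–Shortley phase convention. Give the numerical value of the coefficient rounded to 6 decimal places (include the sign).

−√(1/15) = -0.258199

j₁+j₂−J=1  J+j₁−j₂=2  J−j₁+j₂=1  j₁+j₂+J+1=5
(j₁±m₁, j₂±m₂, J±M) = (1,2,1,1,1,2)
P² = 4/15
sum k=0..1:
  [0] +1/2 = 1/2
  [1] −1/1 = -1
S = -1/2
C² = P²·S² = 1/15 ; C = -0.258199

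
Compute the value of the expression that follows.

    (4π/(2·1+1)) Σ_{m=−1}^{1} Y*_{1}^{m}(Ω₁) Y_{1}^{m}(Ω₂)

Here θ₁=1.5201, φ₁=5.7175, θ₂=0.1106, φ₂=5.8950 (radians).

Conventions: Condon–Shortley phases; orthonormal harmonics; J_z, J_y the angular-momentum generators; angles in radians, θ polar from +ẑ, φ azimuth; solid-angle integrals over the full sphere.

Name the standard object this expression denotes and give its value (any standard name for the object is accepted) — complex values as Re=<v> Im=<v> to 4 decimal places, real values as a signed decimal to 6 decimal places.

This sum is the spherical-harmonic addition theorem: it equals the Legendre polynomial P_l(cos γ) of the angle γ between the two directions.
Expand P_1 via completeness: Σ_{m} conj(Y_{1,m}) at Ω₁ times Y_{1,m} at Ω₂ —
  term(m=-1) = (0.012951, -0.002323)   from Y*(Ω₁)=(0.291299, -0.184945), Y(Ω₂)=(0.035297, 0.014434)
  term(m=+0) = (0.012024, 0.000000)   from Y*(Ω₁)=(0.024760, -0.000000), Y(Ω₂)=(0.485617, 0.000000)
  term(m=+1) = (0.012951, 0.002323)   from Y*(Ω₁)=(-0.291299, -0.184945), Y(Ω₂)=(-0.035297, 0.014434)
Accumulated sum (0.037926, 0.000000); after 4π/(2l+1) scaling, (0.158866, 0.000000) ⇒ P_1 = 0.158866

Legendre polynomial (addition theorem), +0.158866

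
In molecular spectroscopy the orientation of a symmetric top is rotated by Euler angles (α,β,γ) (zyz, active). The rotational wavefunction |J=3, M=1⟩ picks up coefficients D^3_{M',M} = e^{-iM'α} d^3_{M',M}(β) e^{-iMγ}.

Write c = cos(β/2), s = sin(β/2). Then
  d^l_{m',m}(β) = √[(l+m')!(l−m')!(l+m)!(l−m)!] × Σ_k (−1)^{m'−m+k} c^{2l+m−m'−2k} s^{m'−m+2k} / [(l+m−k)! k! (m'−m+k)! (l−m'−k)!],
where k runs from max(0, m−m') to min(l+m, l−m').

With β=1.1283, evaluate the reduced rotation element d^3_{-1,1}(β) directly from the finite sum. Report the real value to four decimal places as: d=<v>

d^3_{-1,1}(β=1.1283) via the finite sum:
With c≡cos(β/2)=0.845043 and s≡sin(β/2)=0.534698, N=[2·24·24·2]^{1/2}=48.000000
The bounds max(0,m−m')=2 and min(l+m,l−m')=4 give 3 terms
  k=2: (−1)^0·48.0000/(8)·0.8450^4·0.5347^2 = +0.874750
  k=3: (−1)^1·48.0000/(6)·0.8450^2·0.5347^4 = -0.466962
  k=4: (−1)^2·48.0000/(48)·0.8450^0·0.5347^6 = +0.023370
d^3_{-1,1}(1.1283) = +0.874750 -0.466962 +0.023370 = +0.431158

d=0.4312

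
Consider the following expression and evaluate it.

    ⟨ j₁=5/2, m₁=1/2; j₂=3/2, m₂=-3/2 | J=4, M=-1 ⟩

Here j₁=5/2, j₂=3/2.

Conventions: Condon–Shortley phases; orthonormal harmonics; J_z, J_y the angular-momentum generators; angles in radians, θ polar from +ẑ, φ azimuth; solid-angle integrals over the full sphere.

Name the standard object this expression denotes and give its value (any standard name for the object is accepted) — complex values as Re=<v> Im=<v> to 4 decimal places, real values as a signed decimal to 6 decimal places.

This is a Clebsch–Gordan (vector-coupling) coefficient.
triangle: 0!·5!·3!/9! = 720/362880
(j±m)!: 3!·2!·0!·3!·3!·5! = 51840
prefactor² = (2J+1)·Δ·N² = 6480/7
  k=0: +1/(0!·0!·2!·0!·3!·3!) = 1/72
Σ = 1/72  ⇒  CG² = 6480/7·(1/72)² = 5/28
CG = +√(5/28) = +0.422577

Clebsch–Gordan coefficient, +√(5/28) ≈ +0.422577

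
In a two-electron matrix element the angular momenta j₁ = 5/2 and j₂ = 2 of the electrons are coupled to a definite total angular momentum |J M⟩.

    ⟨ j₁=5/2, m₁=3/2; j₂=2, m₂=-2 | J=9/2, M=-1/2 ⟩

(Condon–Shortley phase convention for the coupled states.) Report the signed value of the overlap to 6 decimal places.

j₁+j₂−J=0  J+j₁−j₂=5  J−j₁+j₂=4  j₁+j₂+J+1=10
(j₁±m₁, j₂±m₂, J±M) = (4,1,0,4,4,5)
P² = 92160/7
sum k=0..0:
  [0] +1/576 = 1/576
S = 1/576
C² = P²·S² = 5/126 ; C = +0.199205

+√(5/126) ≈ +0.199205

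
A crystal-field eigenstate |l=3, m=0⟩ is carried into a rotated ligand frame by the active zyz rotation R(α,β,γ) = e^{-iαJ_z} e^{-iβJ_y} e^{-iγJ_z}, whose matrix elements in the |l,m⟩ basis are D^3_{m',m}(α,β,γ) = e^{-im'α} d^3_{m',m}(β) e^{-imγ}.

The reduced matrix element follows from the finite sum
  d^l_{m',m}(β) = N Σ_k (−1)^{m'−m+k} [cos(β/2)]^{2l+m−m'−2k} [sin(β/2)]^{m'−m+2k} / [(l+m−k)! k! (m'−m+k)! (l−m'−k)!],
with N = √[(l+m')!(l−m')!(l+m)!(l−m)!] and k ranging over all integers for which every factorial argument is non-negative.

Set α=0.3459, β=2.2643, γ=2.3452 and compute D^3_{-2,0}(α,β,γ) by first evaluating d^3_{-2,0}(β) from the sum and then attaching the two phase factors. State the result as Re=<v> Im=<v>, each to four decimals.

Split into d^3_{-2,0}(β=2.2643) × two z-phases.
Half-angle: c=0.424714, s=0.905327. N=√(1·120·6·6)=65.726707
Admissible k: 2..3 (factorial args all ≥0)
  k=2: (−1)^0·65.7267/(12)·0.4247^4·0.9053^2 = +0.146070
  k=3: (−1)^1·65.7267/(12)·0.4247^2·0.9053^4 = -0.663708
d^3_{-2,0}(2.2643) = +0.146070 -0.663708 = -0.517639
D = (+0.770099+0.637924i)·(-0.517639)·(+1.000000+0.000000i) = -0.398633-0.330214i

Re=-0.3986 Im=-0.3302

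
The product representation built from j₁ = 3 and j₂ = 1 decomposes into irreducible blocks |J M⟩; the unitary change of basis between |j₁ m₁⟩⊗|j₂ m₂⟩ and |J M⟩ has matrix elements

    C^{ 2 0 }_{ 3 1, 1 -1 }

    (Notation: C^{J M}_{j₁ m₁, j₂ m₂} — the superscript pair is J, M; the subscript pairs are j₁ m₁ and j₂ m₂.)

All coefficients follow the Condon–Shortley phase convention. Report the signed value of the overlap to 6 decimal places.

triangle: 2!×4!×0!/7! = 48/5040
(j±m)!: 4!×2!×0!×2!×2!×2! = 384
prefactor² = (2J+1)×Δ×N² = 128/7
  k=0: +1/(0!×2!×2!×0!×2!×0!) = 1/8
Σ = 1/8  ⇒  CG² = 128/7×(1/8)² = 2/7
CG = +√(2/7) = +0.534522

+0.534522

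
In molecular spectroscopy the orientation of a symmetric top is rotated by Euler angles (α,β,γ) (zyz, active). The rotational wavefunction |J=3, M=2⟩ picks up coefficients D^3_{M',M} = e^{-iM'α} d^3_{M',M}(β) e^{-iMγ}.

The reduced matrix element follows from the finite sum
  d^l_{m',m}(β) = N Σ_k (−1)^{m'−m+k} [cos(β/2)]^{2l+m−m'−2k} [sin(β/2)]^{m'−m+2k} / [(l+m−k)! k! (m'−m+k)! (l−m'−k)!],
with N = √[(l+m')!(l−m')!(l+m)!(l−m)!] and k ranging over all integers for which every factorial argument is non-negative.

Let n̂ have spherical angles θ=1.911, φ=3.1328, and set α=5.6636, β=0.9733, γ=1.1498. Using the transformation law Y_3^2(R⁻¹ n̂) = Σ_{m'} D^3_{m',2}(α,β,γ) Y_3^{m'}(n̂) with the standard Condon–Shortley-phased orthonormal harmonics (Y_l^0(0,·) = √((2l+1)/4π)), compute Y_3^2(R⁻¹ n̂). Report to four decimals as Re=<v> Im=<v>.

Re=-0.2582 Im=-0.0718

Need the full column D^3_{m',2} for m'=−3..3 at α=5.6636, β=0.9733, γ=1.1498.
cos(β/2)=0.883905, sin(β/2)=0.467667
d^3_{-3,2}: single k=5 term ⇒ +0.048436;  D = -0.025483+0.041190i
d^3_{-2,2}: k∈[4..5] ⇒ +0.186866 -0.010462 = +0.176403;  D = -0.162671+0.068236i
d^3_{-1,2}: k∈[3..4] ⇒ +0.446743 -0.062530 = +0.384212;  D = -0.374749-0.084749i
d^3_{0,2}: k∈[2..3] ⇒ +0.731234 -0.204701 = +0.526533;  D = -0.350659-0.392779i
d^3_{1,2}: k∈[1..2] ⇒ +0.797928 -0.446743 = +0.351186;  D = -0.038280-0.349093i
d^3_{2,2}: k∈[0..1] ⇒ +0.476905 -0.667522 = -0.190617;  D = -0.093116+0.166326i
d^3_{3,2}: single k=0 term ⇒ -0.618073;  D = -0.558980+0.263733i
Y_3^{m'}(θ=1.911,φ=3.1328) and Σ D·Y over m':
  (-0.0255+0.0412i)·(-0.3494-0.0092i)  (-0.1627+0.0682i)·(-0.3030-0.0053i)  (-0.3747-0.0847i)·(+0.1350+0.0012i)  (-0.3507-0.3928i)·(+0.3042+0.0000i)  (-0.0383-0.3491i)·(-0.1350+0.0012i)  (-0.0931+0.1663i)·(-0.3030+0.0053i)  (-0.5590+0.2637i)·(+0.3494-0.0092i)
Y_3^2(R⁻¹ n̂) = -0.258220-0.071848i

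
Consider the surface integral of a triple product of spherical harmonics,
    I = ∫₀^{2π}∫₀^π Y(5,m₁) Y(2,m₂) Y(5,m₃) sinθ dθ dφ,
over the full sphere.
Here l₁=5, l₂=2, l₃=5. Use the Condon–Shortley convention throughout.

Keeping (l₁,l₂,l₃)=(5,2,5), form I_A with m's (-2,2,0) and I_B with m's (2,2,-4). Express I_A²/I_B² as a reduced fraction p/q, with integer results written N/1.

35/18

Shared (l₁,l₂,l₃)=(5,2,5): N and (l;000)² cancel in I_A²/I_B².
A: Δ = 2!·8!·2!/13! = 1/38610; Racah Σ t=2..2: t=2:+1/2880 = 1/2880; ⇒ 3j(5 2 5; -2 2 0)² = 14/429, sgn -1
B: Δ = 2!·8!·2!/13! = 1/38610; Racah Σ t=2..2: t=2:+1/20160 = 1/20160; ⇒ 3j(5 2 5; 2 2 -4)² = 12/715, sgn -1
I_A²/I_B² = (14/429)/(12/715) = 35/18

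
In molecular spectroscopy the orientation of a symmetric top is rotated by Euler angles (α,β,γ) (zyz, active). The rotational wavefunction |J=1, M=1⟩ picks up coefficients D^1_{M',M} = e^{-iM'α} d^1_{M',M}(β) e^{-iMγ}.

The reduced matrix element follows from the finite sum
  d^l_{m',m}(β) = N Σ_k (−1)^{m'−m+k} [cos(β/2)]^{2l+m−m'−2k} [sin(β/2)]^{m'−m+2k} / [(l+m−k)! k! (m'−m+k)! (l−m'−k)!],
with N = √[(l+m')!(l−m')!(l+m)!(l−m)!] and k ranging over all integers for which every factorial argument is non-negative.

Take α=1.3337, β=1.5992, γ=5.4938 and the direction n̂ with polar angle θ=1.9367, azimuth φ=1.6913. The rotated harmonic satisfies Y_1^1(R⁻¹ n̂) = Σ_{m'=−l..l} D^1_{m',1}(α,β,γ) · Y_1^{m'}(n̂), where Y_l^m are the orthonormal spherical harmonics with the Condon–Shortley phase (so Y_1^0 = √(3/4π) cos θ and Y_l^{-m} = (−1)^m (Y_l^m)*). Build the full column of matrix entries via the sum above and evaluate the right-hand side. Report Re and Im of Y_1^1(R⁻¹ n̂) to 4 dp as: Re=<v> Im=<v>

Re=-0.0008 Im=-0.1612

Need the full column D^1_{m',1} for m'=−1..1 at α=1.3337, β=1.5992, γ=5.4938.
cos(β/2)=0.696994, sin(β/2)=0.717077
d^1_{-1,1}: single k=2 term ⇒ +0.514200;  D = -0.269768+0.437752i
d^1_{0,1}: single k=1 term ⇒ +0.706822;  D = +0.497802+0.501787i
d^1_{1,1}: single k=0 term ⇒ +0.485800;  D = +0.415593-0.251563i
Y_1^{m'}(θ=1.9367,φ=1.6913) and Σ D·Y over m':
  (-0.2698+0.4378i)·(-0.0388-0.3203i)  (+0.4978+0.5018i)·(-0.1748+0.0000i)  (+0.4156-0.2516i)·(+0.0388-0.3203i)
Y_1^1(R⁻¹ n̂) = -0.000811-0.161161i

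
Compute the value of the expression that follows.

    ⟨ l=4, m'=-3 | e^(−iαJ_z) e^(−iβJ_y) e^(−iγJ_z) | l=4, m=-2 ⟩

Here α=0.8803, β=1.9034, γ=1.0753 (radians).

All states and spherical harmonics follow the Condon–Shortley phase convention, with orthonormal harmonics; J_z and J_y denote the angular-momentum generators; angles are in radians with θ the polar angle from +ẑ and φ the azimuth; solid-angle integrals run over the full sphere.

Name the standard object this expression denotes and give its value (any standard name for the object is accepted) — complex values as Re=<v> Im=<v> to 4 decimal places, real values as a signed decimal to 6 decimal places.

This is a Wigner D-matrix element — the rotation-matrix element ⟨l m'| R(α,β,γ) |l m⟩ in the angular-momentum basis.
First d^4_{-3,-2}(β=1.9034), then the phase factors e^{-i(-3)α} and e^{-i(-2)γ}:
With c≡cos(β/2)=0.580299 and s≡sin(β/2)=0.814403, N=[1·5040·2·720]^{1/2}=2693.993318
k: max(0,(-2)−(-3))=1 … min(4+(-2),4−(-3))=2
  k=1: (−1)^0·2693.9933/(720)·0.5803^7·0.8144^1 = +0.067526
  k=2: (−1)^1·2693.9933/(240)·0.5803^5·0.8144^3 = -0.398992
d^4_{-3,-2}(1.9034) = +0.067526 -0.398992 = -0.331467
Attach z-rotation phases: D = e^{-i(-3)(0.8803)}·(-0.331467)·e^{-i(-2)(1.0753)} = -0.026195+0.330430i

Wigner D-matrix element, Re=-0.0262 Im=0.3304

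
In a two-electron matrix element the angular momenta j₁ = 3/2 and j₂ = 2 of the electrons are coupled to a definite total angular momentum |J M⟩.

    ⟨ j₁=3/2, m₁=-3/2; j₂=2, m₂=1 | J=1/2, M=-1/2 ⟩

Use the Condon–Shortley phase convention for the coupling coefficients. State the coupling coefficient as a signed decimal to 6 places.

√[2·3!0!1!/5! · 0!3!3!1!0!1!] = √(18/5)
  +(−1)^3/∏(3,0,0,0,0,1)! = -1/6  (running -1/6)
⟨..|..⟩ = √(18/5)·(-1/6) = -0.316228

-0.316228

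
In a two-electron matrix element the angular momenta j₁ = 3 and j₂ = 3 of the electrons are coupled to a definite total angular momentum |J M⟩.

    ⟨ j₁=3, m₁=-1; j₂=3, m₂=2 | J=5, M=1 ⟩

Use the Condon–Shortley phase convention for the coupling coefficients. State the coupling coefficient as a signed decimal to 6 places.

−√(9/28) ≈ -0.566947

triangle: 1!*5!*5!/12! = 14400/479001600
(j±m)!: 2!*4!*5!*1!*6!*4! = 99532800
prefactor² = (2J+1)*Δ*N² = 230400/7
  k=0: +1/(0!*1!*4!*5!*1!*0!) = 1/2880
  k=1: −1/(1!*0!*3!*4!*2!*1!) = -1/288
Σ = -1/320  ⇒  CG² = 230400/7*(-1/320)² = 9/28
CG = −√(9/28) = -0.566947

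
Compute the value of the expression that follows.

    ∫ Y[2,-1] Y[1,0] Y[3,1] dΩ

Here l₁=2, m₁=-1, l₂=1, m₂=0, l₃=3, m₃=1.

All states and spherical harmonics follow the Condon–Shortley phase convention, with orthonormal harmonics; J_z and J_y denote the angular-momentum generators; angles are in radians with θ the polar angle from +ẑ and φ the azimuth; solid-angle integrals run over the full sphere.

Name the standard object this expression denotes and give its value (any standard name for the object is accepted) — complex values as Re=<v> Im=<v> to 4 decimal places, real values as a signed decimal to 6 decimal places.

This is a Gaunt coefficient — the integral of a triple product of spherical harmonics over the sphere.
m-sum 0 ✓  L=6 even ✓  1≤3≤3 ✓
Π(2lᵢ+1) = 5×3×7 = 105
triangle coeff Δ(2,1,3) = 1/105
Σ_t [0,0]: t=0:+1/4 = 1/4
(3j)²=3/35 [(2 1 3; 0 0 0)], sign=-1
Σ_t [0,0]: t=0:+1/6 = 1/6
(3j)²=8/105 [(2 1 3; -1 0 1)], sign=+1
⇒ 4πI² = 24/35
I = (-1)√(24/35/(4π)) = -0.23359668

Gaunt coefficient, -0.233597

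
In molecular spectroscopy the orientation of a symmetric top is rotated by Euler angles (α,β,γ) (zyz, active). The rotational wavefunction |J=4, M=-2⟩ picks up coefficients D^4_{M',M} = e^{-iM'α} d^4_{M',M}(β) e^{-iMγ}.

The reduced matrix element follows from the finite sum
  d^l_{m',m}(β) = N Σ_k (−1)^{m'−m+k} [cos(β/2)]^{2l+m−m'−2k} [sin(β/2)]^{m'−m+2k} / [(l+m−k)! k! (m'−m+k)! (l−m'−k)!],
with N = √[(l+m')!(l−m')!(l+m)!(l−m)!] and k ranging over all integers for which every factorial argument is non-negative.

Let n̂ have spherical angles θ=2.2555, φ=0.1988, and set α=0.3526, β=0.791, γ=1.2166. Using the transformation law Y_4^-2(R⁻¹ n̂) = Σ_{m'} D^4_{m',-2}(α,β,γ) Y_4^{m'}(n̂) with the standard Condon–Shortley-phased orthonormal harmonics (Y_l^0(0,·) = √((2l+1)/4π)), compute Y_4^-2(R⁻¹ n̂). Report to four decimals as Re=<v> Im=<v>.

Re=0.2749 Im=-0.1394

Need the full column D^4_{m',-2} for m'=−4..4 at α=0.3526, β=0.7910, γ=1.2166.
cos(β/2)=0.922804, sin(β/2)=0.385270
d^4_{-4,-2}: single k=2 term ⇒ +0.485027;  D = -0.370341-0.313207i
d^4_{-3,-2}: k∈[1..2] ⇒ +0.821477 -0.429563 = +0.391913;  D = -0.368232-0.134168i
d^4_{-2,-2}: k∈[0..2] ⇒ +0.525867 -1.099937 +0.239656 = -0.334414;  D = +0.334412-0.001068i
d^4_{-1,-2}: k∈[0..2] ⇒ -0.931467 +0.811798 -0.094334 = -0.214003;  D = +0.200600-0.074544i
d^4_{0,-2}: k∈[0..2] ⇒ +0.869576 -0.404191 +0.026420 = +0.491805;  D = -0.373481+0.319975i
d^4_{1,-2}: k∈[0..2] ⇒ -0.541199 +0.141501 -0.004933 = -0.404631;  D = +0.197462-0.353178i
d^4_{2,-2}: k∈[0..2] ⇒ +0.239656 -0.033419 +0.000485 = +0.206723;  D = -0.032364+0.204174i
d^4_{3,-2}: k∈[0..1] ⇒ -0.074875 +0.004350 = -0.070525;  D = -0.013693-0.069183i
d^4_{4,-2}: single k=0 term ⇒ +0.014736;  D = +0.007677+0.012578i
Y_4^{m'}(θ=2.2555,φ=0.1988) and Σ D·Y over m':
  (-0.3703-0.3132i)·(+0.1115-0.1138i)  (-0.3682-0.1342i)·(-0.3044+0.2066i)  (+0.3344-0.0011i)·(+0.3331-0.1399i)  (+0.2006-0.0745i)·(+0.0455-0.0092i)  (-0.3735+0.3200i)·(-0.3597+0.0000i)  (+0.1975-0.3532i)·(-0.0455-0.0092i)  (-0.0324+0.2042i)·(+0.3331+0.1399i)  (-0.0137-0.0692i)·(+0.3044+0.2066i)  (+0.0077+0.0126i)·(+0.1115+0.1138i)
Y_4^-2(R⁻¹ n̂) = +0.274885-0.139393i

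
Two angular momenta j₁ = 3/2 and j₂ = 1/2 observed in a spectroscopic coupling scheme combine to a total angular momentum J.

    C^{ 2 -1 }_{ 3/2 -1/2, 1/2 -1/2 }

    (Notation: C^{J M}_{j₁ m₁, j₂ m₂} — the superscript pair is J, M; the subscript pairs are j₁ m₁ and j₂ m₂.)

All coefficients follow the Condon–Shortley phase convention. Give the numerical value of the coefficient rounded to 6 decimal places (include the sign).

triangle: 0!·3!·1!/5! = 6/120
(j±m)!: 1!·2!·0!·1!·1!·3! = 12
prefactor² = (2J+1)·Δ·N² = 3
  k=0: +1/(0!·0!·2!·0!·1!·1!) = 1/2
Σ = 1/2  ⇒  CG² = 3·(1/2)² = 3/4
CG = +√(3/4) = +0.866025

+√(3/4) ≈ +0.866025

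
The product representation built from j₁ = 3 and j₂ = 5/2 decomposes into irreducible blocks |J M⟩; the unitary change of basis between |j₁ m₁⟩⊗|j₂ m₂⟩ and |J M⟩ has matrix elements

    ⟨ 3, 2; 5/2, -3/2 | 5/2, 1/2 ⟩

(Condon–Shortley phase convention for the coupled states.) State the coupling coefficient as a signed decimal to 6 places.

+√(1/14) = +0.267261

√[6·3!3!2!/9! · 5!1!1!4!3!2!] = √(288/7)
  +(−1)^0/∏(0,3,1,1,2,1)! = 1/12  (running 1/12)
  +(−1)^1/∏(1,2,0,0,3,2)! = -1/24  (running 1/24)
⟨..|..⟩ = √(288/7)·(1/24) = +0.267261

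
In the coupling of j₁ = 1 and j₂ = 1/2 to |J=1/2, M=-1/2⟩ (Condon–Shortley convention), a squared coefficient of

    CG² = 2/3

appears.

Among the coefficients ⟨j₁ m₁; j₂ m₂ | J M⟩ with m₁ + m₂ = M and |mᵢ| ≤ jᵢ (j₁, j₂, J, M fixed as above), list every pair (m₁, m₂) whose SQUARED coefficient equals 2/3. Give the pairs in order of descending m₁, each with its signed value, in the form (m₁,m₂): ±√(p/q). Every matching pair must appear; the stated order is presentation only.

(-1,1/2): −√(2/3)

Admissible pairs with m₁+m₂ = M = -1/2: (-1,1/2), (0,-1/2)
  (m₁,m₂)=(0,-1/2): CG² = 1/3, CG = +√(1/3)
  (m₁,m₂)=(-1,1/2): CG² = 2/3, CG = −√(2/3)   ← matches the target
Pairs with CG² = 2/3: (-1,1/2): −√(2/3)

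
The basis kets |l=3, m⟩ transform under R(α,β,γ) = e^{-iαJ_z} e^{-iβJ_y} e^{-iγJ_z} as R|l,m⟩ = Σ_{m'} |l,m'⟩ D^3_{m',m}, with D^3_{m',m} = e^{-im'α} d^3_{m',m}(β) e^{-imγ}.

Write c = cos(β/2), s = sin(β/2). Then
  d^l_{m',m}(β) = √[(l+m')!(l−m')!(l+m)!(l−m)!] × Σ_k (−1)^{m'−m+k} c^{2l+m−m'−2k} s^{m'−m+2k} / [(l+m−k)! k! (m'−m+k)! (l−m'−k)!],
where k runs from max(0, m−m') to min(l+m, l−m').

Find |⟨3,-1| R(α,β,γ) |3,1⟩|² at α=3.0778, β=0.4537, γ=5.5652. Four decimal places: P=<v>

D^3_{-1,1}(3.0778,0.4537,5.5652) = e^{-i·-1·3.0778}·d^3_{-1,1}(0.4537)·e^{-i·1·5.5652}. Compute d first:
With c≡cos(β/2)=0.974380 and s≡sin(β/2)=0.224909, N=[2·24·24·2]^{1/2}=48.000000
k: max(0,(1)−(-1))=2 … min(3+(1),3−(-1))=4
  k=2: (−1)^0·48.0000/(8)·0.9744^4·0.2249^2 = +0.273577
  k=3: (−1)^1·48.0000/(6)·0.9744^2·0.2249^4 = -0.019435
  k=4: (−1)^2·48.0000/(48)·0.9744^0·0.2249^6 = +0.000129
d^3_{-1,1}(0.4537) = +0.273577 -0.019435 +0.000129 = +0.254272
|D^3_{-1,1}|² = |d^3_{-1,1}(β)|² = (+0.254272)² = 0.064654 (the z-rotation phases have unit modulus)

P=0.0647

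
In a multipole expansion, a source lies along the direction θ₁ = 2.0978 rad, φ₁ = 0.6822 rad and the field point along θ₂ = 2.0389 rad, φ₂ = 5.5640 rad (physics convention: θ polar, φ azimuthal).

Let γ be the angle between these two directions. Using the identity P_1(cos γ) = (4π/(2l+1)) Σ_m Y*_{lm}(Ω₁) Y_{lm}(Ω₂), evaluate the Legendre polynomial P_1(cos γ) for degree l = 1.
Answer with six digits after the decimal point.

Term-by-term m-sum for l=1 (normalisation 4π/3 = 4.188790):
  m=-1: Y*=0.23178 + 0.18828j  Y=0.23197 + 0.20312j  product 0.01552 + 0.09075j
  m=+0: Y*=-0.24574 + 0.00000j  Y=-0.22045 + 0.00000j  product 0.05417 + 0.00000j
  m=+1: Y*=-0.23178 + 0.18828j  Y=-0.23197 + 0.20312j  product 0.01552 - 0.09075j
Total Σ_m = 0.08522 + 0.00000j. Multiply by 4.188790: 0.35698 + 0.00000j. P_1(cos γ) = 0.356976

0.356976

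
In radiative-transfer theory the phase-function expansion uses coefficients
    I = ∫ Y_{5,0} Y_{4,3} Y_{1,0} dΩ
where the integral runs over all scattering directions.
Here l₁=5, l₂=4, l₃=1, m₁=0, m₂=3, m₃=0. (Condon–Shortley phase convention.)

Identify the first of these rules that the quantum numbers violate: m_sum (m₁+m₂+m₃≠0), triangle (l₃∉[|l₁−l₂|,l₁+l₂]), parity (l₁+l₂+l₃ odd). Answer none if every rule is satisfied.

m₁+m₂+m₃ = 0 + 3 + 0 = 3  ✗
triangle: |5−4|=1 ≤ l₃=1 ≤ 5+4=9
parity: l₁+l₂+l₃ = 10 is even

m_sum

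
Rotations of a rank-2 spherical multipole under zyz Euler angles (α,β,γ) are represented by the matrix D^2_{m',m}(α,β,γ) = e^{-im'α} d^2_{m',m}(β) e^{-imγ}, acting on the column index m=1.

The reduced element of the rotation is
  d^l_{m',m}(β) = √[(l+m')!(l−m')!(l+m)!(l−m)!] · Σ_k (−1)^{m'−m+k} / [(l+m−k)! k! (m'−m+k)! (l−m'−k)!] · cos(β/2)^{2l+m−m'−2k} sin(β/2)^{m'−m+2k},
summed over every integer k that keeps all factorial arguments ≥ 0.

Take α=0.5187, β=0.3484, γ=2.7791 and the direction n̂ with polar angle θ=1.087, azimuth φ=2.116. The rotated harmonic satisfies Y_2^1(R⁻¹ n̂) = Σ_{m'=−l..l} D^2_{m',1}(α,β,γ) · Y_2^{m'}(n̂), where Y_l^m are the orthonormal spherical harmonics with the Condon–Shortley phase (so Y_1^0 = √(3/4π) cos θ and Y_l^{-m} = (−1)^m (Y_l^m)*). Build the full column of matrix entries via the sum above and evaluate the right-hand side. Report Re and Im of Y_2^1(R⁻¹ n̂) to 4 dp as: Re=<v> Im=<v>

Need the full column D^2_{m',1} for m'=−2..2 at α=0.5187, β=0.3484, γ=2.7791.
cos(β/2)=0.984866, sin(β/2)=0.173320
d^2_{-2,1}: single k=3 term ⇒ +0.010255;  D = -0.001744-0.010106i
d^2_{-1,1}: k∈[2..3] ⇒ +0.087413 -0.000902 = +0.086510;  D = -0.055041-0.066742i
d^2_{0,1}: k∈[1..2] ⇒ +0.405561 -0.012560 = +0.393000;  D = -0.367462-0.139360i
d^2_{1,1}: k∈[0..1] ⇒ +0.940823 -0.087413 = +0.853410;  D = -0.843019+0.132767i
d^2_{2,1}: single k=0 term ⇒ -0.331139;  D = +0.258542-0.206904i
Y_2^{m'}(θ=1.087,φ=2.116) and Σ D·Y over m':
  (-0.0017-0.0101i)·(-0.1399+0.2684i)  (-0.0550-0.0667i)·(-0.1650-0.2720i)  (-0.3675-0.1394i)·(-0.1107+0.0000i)  (-0.8430+0.1328i)·(+0.1650-0.2720i)  (+0.2585-0.2069i)·(-0.1399-0.2684i)
Y_2^1(R⁻¹ n̂) = -0.160113+0.253083i

Re=-0.1601 Im=0.2531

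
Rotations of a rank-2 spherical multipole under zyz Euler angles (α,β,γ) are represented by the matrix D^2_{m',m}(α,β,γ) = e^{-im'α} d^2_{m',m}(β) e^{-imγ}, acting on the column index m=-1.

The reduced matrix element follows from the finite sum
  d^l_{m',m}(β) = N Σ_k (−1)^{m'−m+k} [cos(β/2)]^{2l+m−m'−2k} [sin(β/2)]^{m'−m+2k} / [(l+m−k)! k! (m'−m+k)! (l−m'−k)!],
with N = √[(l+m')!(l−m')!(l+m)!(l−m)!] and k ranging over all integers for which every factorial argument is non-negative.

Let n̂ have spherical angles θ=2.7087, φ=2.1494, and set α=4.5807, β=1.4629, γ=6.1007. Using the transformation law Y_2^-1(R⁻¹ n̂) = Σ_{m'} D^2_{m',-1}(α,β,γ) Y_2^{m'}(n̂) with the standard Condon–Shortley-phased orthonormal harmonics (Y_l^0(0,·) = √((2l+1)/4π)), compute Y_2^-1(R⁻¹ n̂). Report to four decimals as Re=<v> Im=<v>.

Re=-0.2889 Im=-0.0356

Need the full column D^2_{m',-1} for m'=−2..2 at α=4.5807, β=1.4629, γ=6.1007.
cos(β/2)=0.744207, sin(β/2)=0.667949
d^2_{-2,-1}: single k=1 term ⇒ +0.550623;  D = -0.496793+0.237449i
d^2_{-1,-1}: k∈[0..1] ⇒ +0.306743 -0.741303 = -0.434560;  D = +0.134293+0.413289i
d^2_{0,-1}: k∈[0..1] ⇒ -0.674373 +0.543250 = -0.131122;  D = -0.128945+0.023795i
d^2_{1,-1}: k∈[0..1] ⇒ +0.741303 -0.199056 = +0.542247;  D = +0.027532+0.541548i
d^2_{2,-1}: single k=0 term ⇒ -0.443562;  D = +0.442112+0.035842i
Y_2^{m'}(θ=2.7087,φ=2.1494) and Σ D·Y over m':
  (-0.4968+0.2374i)·(-0.0273+0.0622i)  (+0.1343+0.4133i)·(+0.1609+0.2463i)  (-0.1289+0.0238i)·(+0.4643+0.0000i)  (+0.0275+0.5415i)·(-0.1609+0.2463i)  (+0.4421+0.0358i)·(-0.0273-0.0622i)
Y_2^-1(R⁻¹ n̂) = -0.288924-0.035637i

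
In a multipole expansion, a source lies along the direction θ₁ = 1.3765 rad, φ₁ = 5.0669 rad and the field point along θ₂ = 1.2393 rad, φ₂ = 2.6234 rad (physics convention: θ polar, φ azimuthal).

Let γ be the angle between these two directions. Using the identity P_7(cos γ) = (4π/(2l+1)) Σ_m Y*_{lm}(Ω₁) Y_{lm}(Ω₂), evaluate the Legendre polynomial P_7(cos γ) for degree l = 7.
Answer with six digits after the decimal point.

-0.277295

Summing Y*_{l m}(θ₁,φ₁)·Y_{l m}(θ₂,φ₂) over m ∈ [−7, 7]; prefactor 4π/(2·7+1) = 0.837758:
  m=-7: Y*=(-0.268416, -0.345839)  Y=(0.298832, 0.157768)  product (-0.025649, -0.145695)
  m=-6: Y*=(0.170197, -0.273732)  Y=(-0.434971, 0.014114)  product (-0.070167, 0.121467)
  m=-5: Y*=(-0.168485, -0.034462)  Y=(0.089104, -0.054708)  product (-0.016898, 0.006147)
  m=-4: Y*=(-0.050262, -0.326482)  Y=(0.149095, -0.271640)  product (-0.096179, -0.035023)
  m=-3: Y*=(-0.067445, 0.037484)  Y=(0.003620, 0.223179)  product (-0.008610, -0.014917)
  m=-2: Y*=(-0.244974, -0.210146)  Y=(0.114850, 0.194050)  product (0.012644, -0.071672)
  m=-1: Y*=(-0.013773, 0.037209)  Y=(-0.223286, -0.127310)  product (0.007812, -0.006555)
  m=+0: Y*=(-0.319030, -0.000000)  Y=(-0.197783, 0.000000)  product (0.063099, 0.000000)
  m=+1: Y*=(0.013773, 0.037209)  Y=(0.223286, -0.127310)  product (0.007812, 0.006555)
  m=+2: Y*=(-0.244974, 0.210146)  Y=(0.114850, -0.194050)  product (0.012644, 0.071672)
  m=+3: Y*=(0.067445, 0.037484)  Y=(-0.003620, 0.223179)  product (-0.008610, 0.014917)
  m=+4: Y*=(-0.050262, 0.326482)  Y=(0.149095, 0.271640)  product (-0.096179, 0.035023)
  m=+5: Y*=(0.168485, -0.034462)  Y=(-0.089104, -0.054708)  product (-0.016898, -0.006147)
  m=+6: Y*=(0.170197, 0.273732)  Y=(-0.434971, -0.014114)  product (-0.070167, -0.121467)
  m=+7: Y*=(0.268416, -0.345839)  Y=(-0.298832, 0.157768)  product (-0.025649, 0.145695)
Total Σ_m = (-0.330996, 0.000000). Multiply by 0.837758: (-0.277295, 0.000000). P_7(cos γ) = -0.277295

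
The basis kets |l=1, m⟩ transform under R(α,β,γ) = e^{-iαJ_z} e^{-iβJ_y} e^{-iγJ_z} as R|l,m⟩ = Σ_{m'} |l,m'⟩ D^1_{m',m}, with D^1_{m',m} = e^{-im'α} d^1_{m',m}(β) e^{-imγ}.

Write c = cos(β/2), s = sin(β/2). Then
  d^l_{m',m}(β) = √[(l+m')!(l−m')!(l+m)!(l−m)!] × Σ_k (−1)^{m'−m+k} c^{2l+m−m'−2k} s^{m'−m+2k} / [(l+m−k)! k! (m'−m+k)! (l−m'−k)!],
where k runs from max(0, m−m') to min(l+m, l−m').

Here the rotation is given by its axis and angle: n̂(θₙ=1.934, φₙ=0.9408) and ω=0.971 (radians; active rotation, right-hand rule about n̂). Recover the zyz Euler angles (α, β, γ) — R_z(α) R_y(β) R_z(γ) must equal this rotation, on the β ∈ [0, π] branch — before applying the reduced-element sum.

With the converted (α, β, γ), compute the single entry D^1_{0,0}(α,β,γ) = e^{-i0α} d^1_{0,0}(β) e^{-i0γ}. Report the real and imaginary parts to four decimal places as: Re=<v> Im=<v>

Re=0.6194 Im=0.0000

Axis–angle → zyz. n̂ = (sinθₙcosφₙ, sinθₙsinφₙ, cosθₙ) = (+0.550708, +0.755317, -0.355271), ω = 0.9710.
R = I cosω + sinω [n̂]ₓ + (1−cosω) n̂n̂ᵀ gives
  R = [+0.696560, +0.474419, +0.538266; -0.112098, +0.812943, -0.571452; -0.708687, +0.337713, +0.619445]
β = atan2(√(R₁₃²+R₂₃²), R₃₃) = 0.902761; α = atan2(R₂₃, R₁₃) mod 2π = 5.467891; γ = atan2(R₃₂, −R₃₁) mod 2π = 0.444698
D^1_{0,0}(5.4679,0.9028,0.4447) = e^{-i·0·5.4679}·d^1_{0,0}(0.9028)·e^{-i·0·0.4447}. Compute d first:
With c≡cos(β/2)=0.899846 and s≡sin(β/2)=0.436208, N=[1·1·1·1]^{1/2}=1.000000
k: max(0,(0)−(0))=0 … min(1+(0),1−(0))=1
  k=0: (−1)^0·1.0000/(1)·0.8998^2·0.4362^0 = +0.809723
  k=1: (−1)^1·1.0000/(1)·0.8998^0·0.4362^2 = -0.190277
d^1_{0,0}(0.9028) = +0.809723 -0.190277 = +0.619445
Attach z-rotation phases: D = e^{-i(0)(5.4679)}·(+0.619445)·e^{-i(0)(0.4447)} = +0.619445+0.000000i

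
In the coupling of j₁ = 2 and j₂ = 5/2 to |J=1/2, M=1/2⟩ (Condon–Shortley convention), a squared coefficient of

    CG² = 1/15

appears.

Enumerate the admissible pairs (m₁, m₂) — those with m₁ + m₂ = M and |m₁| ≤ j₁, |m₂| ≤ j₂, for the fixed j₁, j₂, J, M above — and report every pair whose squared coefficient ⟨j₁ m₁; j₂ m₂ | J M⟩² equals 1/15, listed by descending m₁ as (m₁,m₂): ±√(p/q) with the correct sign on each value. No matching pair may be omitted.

(2,-3/2): +√(1/15)

Admissible pairs with m₁+m₂ = M = 1/2: (-2,5/2), (-1,3/2), (0,1/2), (1,-1/2), (2,-3/2)
  (m₁,m₂)=(2,-3/2): CG² = 1/15, CG = +√(1/15)   ← matches the target
  (m₁,m₂)=(1,-1/2): CG² = 2/15, CG = −√(2/15)
  (m₁,m₂)=(0,1/2): CG² = 1/5, CG = +√(1/5)
  (m₁,m₂)=(-1,3/2): CG² = 4/15, CG = −√(4/15)
  (m₁,m₂)=(-2,5/2): CG² = 1/3, CG = +√(1/3)
Pairs with CG² = 1/15: (2,-3/2): +√(1/15)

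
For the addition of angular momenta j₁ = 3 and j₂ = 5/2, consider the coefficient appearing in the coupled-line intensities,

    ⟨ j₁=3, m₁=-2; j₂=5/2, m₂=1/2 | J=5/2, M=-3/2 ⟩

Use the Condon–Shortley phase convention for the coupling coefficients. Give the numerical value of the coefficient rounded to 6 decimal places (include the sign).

triangle: 3!×3!×2!/9! = 72/362880
(j±m)!: 1!×5!×3!×2!×1!×4! = 34560
prefactor² = (2J+1)×Δ×N² = 288/7
  k=2: +1/(2!×1!×3!×1!×0!×1!) = 1/12
  k=3: −1/(3!×0!×2!×0!×1!×2!) = -1/24
Σ = 1/24  ⇒  CG² = 288/7×(1/24)² = 1/14
CG = +√(1/14) = +0.267261

+√(1/14) ≈ +0.267261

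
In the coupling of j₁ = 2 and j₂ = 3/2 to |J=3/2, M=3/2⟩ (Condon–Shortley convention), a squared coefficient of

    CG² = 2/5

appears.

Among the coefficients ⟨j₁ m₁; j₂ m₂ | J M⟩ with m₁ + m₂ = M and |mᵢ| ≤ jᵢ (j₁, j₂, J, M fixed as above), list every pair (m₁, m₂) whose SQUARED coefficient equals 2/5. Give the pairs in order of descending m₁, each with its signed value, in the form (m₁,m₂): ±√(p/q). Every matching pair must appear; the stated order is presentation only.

Admissible pairs with m₁+m₂ = M = 3/2: (0,3/2), (1,1/2), (2,-1/2)
  (m₁,m₂)=(2,-1/2): CG² = 2/5, CG = +√(2/5)   ← matches the target
  (m₁,m₂)=(1,1/2): CG² = 2/5, CG = −√(2/5)   ← matches the target
  (m₁,m₂)=(0,3/2): CG² = 1/5, CG = +√(1/5)
Pairs with CG² = 2/5: (2,-1/2): +√(2/5); (1,1/2): −√(2/5)

(2,-1/2): +√(2/5); (1,1/2): −√(2/5)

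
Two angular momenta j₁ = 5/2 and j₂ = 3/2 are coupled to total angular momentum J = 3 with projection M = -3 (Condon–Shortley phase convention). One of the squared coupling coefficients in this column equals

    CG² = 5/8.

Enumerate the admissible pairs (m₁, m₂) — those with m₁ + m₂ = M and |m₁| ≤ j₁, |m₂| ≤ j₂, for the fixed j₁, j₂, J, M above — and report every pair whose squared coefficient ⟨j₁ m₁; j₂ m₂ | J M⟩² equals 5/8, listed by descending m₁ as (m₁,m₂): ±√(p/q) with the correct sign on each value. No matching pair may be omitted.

Admissible pairs with m₁+m₂ = M = -3: (-5/2,-1/2), (-3/2,-3/2)
  (m₁,m₂)=(-3/2,-3/2): CG² = 3/8, CG = +√(3/8)
  (m₁,m₂)=(-5/2,-1/2): CG² = 5/8, CG = −√(5/8)   ← matches the target
Pairs with CG² = 5/8: (-5/2,-1/2): −√(5/8)

(-5/2,-1/2): −√(5/8)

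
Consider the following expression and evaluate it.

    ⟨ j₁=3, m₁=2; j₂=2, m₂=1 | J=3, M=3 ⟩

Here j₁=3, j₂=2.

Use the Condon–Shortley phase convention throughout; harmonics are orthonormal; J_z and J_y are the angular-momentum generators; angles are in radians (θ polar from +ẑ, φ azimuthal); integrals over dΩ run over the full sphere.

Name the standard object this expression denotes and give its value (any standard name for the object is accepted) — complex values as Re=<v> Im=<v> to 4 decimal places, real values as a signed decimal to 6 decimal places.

This is a Clebsch–Gordan (vector-coupling) coefficient.
√[7·2!4!2!/9! · 5!1!3!1!6!0!] = √(960)
  +(−1)^1/∏(1,1,0,2,4,0)! = -1/48  (running -1/48)
⟨..|..⟩ = √(960)·(-1/48) = -0.645497

Clebsch–Gordan coefficient, −√(5/12) ≈ -0.645497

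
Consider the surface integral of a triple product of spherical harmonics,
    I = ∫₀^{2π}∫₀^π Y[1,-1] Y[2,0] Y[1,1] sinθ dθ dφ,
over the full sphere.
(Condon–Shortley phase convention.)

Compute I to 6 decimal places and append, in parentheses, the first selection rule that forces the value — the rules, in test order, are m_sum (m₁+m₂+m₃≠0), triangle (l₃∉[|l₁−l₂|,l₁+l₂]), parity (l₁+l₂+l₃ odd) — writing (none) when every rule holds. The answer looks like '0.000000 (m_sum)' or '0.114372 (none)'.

0.126157 (none)

m-sum 0 ✓  L=4 even ✓  1≤1≤3 ✓
Π(2lᵢ+1) = 3×5×3 = 45
triangle coeff Δ(1,2,1) = 1/30
Σ_t [1,1]: t=1:−1/1 = -1/1
(3j)²=2/15 [(1 2 1; 0 0 0)], sign=+1
Σ_t [2,2]: t=2:+1/4 = 1/4
(3j)²=1/30 [(1 2 1; -1 0 1)], sign=+1
⇒ 4πI² = 1/5
I = (+1)√(1/5/(4π)) = 0.12615663
No selection rule forces the value: the integral is nonzero (none).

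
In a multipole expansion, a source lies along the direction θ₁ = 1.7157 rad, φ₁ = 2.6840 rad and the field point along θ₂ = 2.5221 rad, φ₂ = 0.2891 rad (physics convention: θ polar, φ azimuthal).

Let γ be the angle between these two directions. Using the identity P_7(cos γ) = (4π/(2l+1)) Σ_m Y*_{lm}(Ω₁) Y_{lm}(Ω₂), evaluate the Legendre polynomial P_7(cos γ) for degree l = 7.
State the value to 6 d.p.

Summing Y*_{l m}(θ₁,φ₁)·Y_{l m}(θ₂,φ₂) over m ∈ [−7, 7]; prefactor 4π/(2·7+1) = 0.837758:
  [-7]  conj(Y_{7,-7})(Ω₁) = +0.463610-0.028574i ; Y_{7,-7}(Ω₂) = -0.004868-0.010002i ; Δ = -0.002542-0.004498i
  [-6]  conj(Y_{7,-6})(Ω₁) = +0.233984+0.097836i ; Y_{7,-6}(Ω₂) = +0.009518+0.057583i ; Δ = -0.003407+0.014405i
  [-5]  conj(Y_{7,-5})(Ω₁) = -0.166775-0.191240i ; Y_{7,-5}(Ω₂) = +0.023049-0.182995i ; Δ = -0.038840+0.026111i
  [-4]  conj(Y_{7,-4})(Ω₁) = -0.071160-0.267956i ; Y_{7,-4}(Ω₂) = -0.153587+0.349165i ; Δ = +0.104490+0.016308i
  [-3]  conj(Y_{7,-3})(Ω₁) = -0.035554+0.177196i ; Y_{7,-3}(Ω₂) = +0.309384-0.364718i ; Δ = +0.053627+0.067789i
  [-2]  conj(Y_{7,-2})(Ω₁) = -0.172198+0.223896i ; Y_{7,-2}(Ω₂) = -0.176892+0.115439i ; Δ = +0.004614-0.059484i
  [-1]  conj(Y_{7,-1})(Ω₁) = +0.135886-0.066918i ; Y_{7,-1}(Ω₂) = -0.286577+0.085237i ; Δ = -0.033238+0.030760i
  [+0]  conj(Y_{7,0})(Ω₁) = +0.283274-0.000000i ; Y_{7,0}(Ω₂) = +0.319470+0.000000i ; Δ = +0.090498+0.000000i
  [+1]  conj(Y_{7,1})(Ω₁) = -0.135886-0.066918i ; Y_{7,1}(Ω₂) = +0.286577+0.085237i ; Δ = -0.033238-0.030760i
  [+2]  conj(Y_{7,2})(Ω₁) = -0.172198-0.223896i ; Y_{7,2}(Ω₂) = -0.176892-0.115439i ; Δ = +0.004614+0.059484i
  [+3]  conj(Y_{7,3})(Ω₁) = +0.035554+0.177196i ; Y_{7,3}(Ω₂) = -0.309384-0.364718i ; Δ = +0.053627-0.067789i
  [+4]  conj(Y_{7,4})(Ω₁) = -0.071160+0.267956i ; Y_{7,4}(Ω₂) = -0.153587-0.349165i ; Δ = +0.104490-0.016308i
  [+5]  conj(Y_{7,5})(Ω₁) = +0.166775-0.191240i ; Y_{7,5}(Ω₂) = -0.023049-0.182995i ; Δ = -0.038840-0.026111i
  [+6]  conj(Y_{7,6})(Ω₁) = +0.233984-0.097836i ; Y_{7,6}(Ω₂) = +0.009518-0.057583i ; Δ = -0.003407-0.014405i
  [+7]  conj(Y_{7,7})(Ω₁) = -0.463610-0.028574i ; Y_{7,7}(Ω₂) = +0.004868-0.010002i ; Δ = -0.002542+0.004498i
Σ over m = +0.259905+0.000000i; ×(4π/15) → +0.217738+0.000000i. Real part: 0.217738

0.217738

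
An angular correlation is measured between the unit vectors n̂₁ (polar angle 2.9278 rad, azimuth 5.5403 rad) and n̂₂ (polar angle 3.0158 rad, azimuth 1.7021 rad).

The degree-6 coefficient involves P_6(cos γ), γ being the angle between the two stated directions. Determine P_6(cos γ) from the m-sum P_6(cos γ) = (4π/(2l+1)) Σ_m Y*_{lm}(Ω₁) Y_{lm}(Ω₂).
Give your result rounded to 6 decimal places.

0.176668

Summing Y*_{l m}(θ₁,φ₁)·Y_{l m}(θ₂,φ₂) over m ∈ [−6, 6]; prefactor 4π/(2·6+1) = 0.966644:
  m=-6: Y*=-0.000011+0.000043i  Y=-0.000001+0.000001i  product -0.000000-0.000000i
  m=-5: Y*=+0.000591-0.000381i  Y=+0.000031+0.000041i  product +0.000000+0.000000i
  m=-4: Y*=-0.006773-0.001163i  Y=+0.000752-0.000436i  product -0.000006+0.000002i
  m=-3: Y*=+0.027897+0.036104i  Y=-0.003834-0.009224i  product +0.000226-0.000396i
  m=-2: Y*=+0.017314-0.203144i  Y=-0.075513+0.020299i  product +0.002816+0.015692i
  m=-1: Y*=-0.405551+0.372456i  Y=+0.049960+0.378305i  product -0.161164-0.134814i
  m=+0: Y*=+0.583715-0.000000i  Y=+0.854901+0.000000i  product +0.499018+0.000000i
  m=+1: Y*=+0.405551+0.372456i  Y=-0.049960+0.378305i  product -0.161164+0.134814i
  m=+2: Y*=+0.017314+0.203144i  Y=-0.075513-0.020299i  product +0.002816-0.015692i
  m=+3: Y*=-0.027897+0.036104i  Y=+0.003834-0.009224i  product +0.000226+0.000396i
  m=+4: Y*=-0.006773+0.001163i  Y=+0.000752+0.000436i  product -0.000006-0.000002i
  m=+5: Y*=-0.000591-0.000381i  Y=-0.000031+0.000041i  product +0.000000-0.000000i
  m=+6: Y*=-0.000011-0.000043i  Y=-0.000001-0.000001i  product -0.000000+0.000000i
Total Σ_m = +0.182764-0.000000i. Multiply by 0.966644: +0.176668-0.000000i. P_6(cos γ) = 0.176668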